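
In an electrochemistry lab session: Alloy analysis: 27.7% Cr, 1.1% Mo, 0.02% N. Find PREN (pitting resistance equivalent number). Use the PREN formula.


Apply the PREN formula: PREN = Cr + 3.3*Mo + 16*N
PREN = 27.7 + 3.3*1.1 + 16*0.02
PREN = 27.7 + 3.63 + 0.32 = 31.65

31.65


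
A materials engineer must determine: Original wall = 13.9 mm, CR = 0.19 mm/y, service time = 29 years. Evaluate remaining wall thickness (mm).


Remaining wall = original − CR × time
t = 13.9 − 0.19*29 = 13.9 − 5.51 = 8.39 mm

8.39 mm


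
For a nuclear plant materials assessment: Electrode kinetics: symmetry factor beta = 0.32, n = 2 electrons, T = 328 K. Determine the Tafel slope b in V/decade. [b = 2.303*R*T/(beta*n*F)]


Apply the Tafel slope relation: b = 2.303*R*T/(beta*n*F)
Numerator: 2.303 * 8.314 * 328 = 6280.26
Denominator: 0.32 * 2 * 96485 = 61750.4
b = 6280.26 / 61750.4 = 0.102 V/decade

0.102 V/decade


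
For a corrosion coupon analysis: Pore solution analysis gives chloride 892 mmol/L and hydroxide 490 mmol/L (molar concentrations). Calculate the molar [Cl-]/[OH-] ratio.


Threshold parameter = [Cl-] / [OH-] (molar basis; both in mmol/L, so units cancel)
Ratio = 892 / 490 = 1.82

1.82


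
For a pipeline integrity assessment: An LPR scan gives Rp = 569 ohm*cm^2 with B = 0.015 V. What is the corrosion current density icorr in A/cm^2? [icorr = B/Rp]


Apply the Stern-Geary relation: icorr = B / Rp
icorr = 0.015 / 569 = 2.636×10^-5 A/cm^2

2.636×10^-5 A/cm^2


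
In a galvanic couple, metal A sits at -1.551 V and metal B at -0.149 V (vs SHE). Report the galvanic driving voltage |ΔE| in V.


Driving voltage is the absolute potential difference.
|ΔE| = |-1.551 − (-0.149)| = 1.402 V

1.402 V


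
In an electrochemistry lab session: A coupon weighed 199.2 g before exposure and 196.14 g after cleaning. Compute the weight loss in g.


Weight loss = initial − final
WL = 199.2 − 196.14 = 3.06 g

3.06 g


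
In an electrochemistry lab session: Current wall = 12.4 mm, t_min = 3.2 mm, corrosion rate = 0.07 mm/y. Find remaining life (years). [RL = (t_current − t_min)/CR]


Apply the remaining-life relation: RL = (t_current − t_min) / CR
RL = (12.4 − 3.2) / 0.07 = 9.2 / 0.07 = 131.4 years

131.4 years


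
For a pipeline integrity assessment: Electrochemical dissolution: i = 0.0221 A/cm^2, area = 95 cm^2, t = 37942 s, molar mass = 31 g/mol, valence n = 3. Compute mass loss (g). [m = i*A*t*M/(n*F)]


Apply Faraday's law: m = i*A*t*M / (n*F)
Total charge passed Q = i*A*t = 0.0221*95*37942 = 79659.229 C
m = Q*M/(n*F) = 79659.229*31/(3*96485) = 8.53133 g

8.53133 g


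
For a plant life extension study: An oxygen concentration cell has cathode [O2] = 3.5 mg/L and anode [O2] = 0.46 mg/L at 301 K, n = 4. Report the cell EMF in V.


Apply the Nernst concentration-cell relation: E = (RT/nF)*ln(C_cathode/C_anode)
RT/nF = 8.314*301/(4*96485) = 0.0064842 V
ln(3.5/0.46) = 2.02929
E = 0.0064842 * 2.02929 = 0.01316 V

0.01316 V


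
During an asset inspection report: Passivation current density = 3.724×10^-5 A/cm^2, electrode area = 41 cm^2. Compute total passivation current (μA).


I = i_pass * A, then convert A → μA (×10^6)
I = 3.724×10^-5 * 41 * 10^6 = 1526.84 μA

1526.84 μA


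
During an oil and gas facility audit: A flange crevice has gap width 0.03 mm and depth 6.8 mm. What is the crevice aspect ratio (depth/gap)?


Aspect ratio = depth / gap
Ratio = 6.8 / 0.03 = 226.7

226.7


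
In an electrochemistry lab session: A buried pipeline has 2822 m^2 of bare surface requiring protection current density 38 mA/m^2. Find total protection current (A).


I = area * current density, then convert mA → A (÷1000)
I = 2822 * 38 / 1000 = 107.24 A

107.24 A


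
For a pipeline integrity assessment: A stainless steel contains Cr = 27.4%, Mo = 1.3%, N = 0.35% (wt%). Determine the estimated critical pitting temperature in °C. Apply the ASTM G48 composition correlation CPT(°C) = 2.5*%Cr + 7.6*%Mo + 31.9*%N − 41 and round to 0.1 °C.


Apply the ASTM G48 empirical CPT estimate: CPT(°C) = 2.5*%Cr + 7.6*%Mo + 31.9*%N − 41
2.5*27.4 = 68.5; 7.6*1.3 = 9.88; 31.9*0.35 = 11.165
CPT = 68.5 + 9.88 + 11.165 − 41 = 48.545 °C
Rounded to 0.1 °C: CPT ≈ 48.5 °C

48.5 °C


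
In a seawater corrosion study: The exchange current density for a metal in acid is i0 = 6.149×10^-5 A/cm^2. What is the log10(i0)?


i0 = 6.149×10^-5 A/cm^2
log10(i0) = -4.211

-4.211


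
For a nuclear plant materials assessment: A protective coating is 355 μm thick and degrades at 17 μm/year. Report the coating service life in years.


Service life = thickness / degradation rate
Life = 355 / 17 = 20.9 years

20.9 years


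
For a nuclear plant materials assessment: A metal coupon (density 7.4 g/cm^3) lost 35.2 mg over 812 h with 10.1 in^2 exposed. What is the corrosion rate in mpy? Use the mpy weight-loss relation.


Apply the mpy weight-loss relation: CR = 534 * W / (D * A * T)
Numerator: 534 * 35.2 = 18796.8
Denominator: 7.4 * 10.1 * 812 = 60688.88
CR = 18796.8 / 60688.88 = 0.31 mpy

0.31 mpy


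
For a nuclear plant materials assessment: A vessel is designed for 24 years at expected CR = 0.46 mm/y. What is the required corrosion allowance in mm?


Corrosion allowance = CR × design life
CA = 0.46 * 24 = 11.04 mm

11.04 mm


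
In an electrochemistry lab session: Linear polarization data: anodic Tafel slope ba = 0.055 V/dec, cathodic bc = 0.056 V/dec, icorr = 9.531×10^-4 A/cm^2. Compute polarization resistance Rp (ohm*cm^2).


Apply the Stern-Geary equation: Rp = ba*bc / (2.303*icorr*(ba+bc))
ba*bc = 0.055*0.056 = 0.00308
ba+bc = 0.111; 2.303*icorr*(ba+bc) = 2.303*9.531×10^-4*0.111 = 2.4364381×10^-4
Rp = 0.00308 / 2.4364381×10^-4 = 12.6 ohm*cm^2

12.6 ohm*cm^2


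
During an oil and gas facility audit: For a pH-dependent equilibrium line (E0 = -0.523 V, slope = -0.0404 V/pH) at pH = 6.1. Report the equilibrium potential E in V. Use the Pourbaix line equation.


Apply the Pourbaix line equation: E = E0 + slope*pH
E = -0.523 + (-0.0404)*6.1 = -0.523 + (-0.24644) = -0.76944 V
Rounded to 3 decimal places: E = -0.769 V

-0.769 V


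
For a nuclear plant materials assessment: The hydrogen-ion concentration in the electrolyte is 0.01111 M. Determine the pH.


pH = −log10[H+]
pH = −log10(0.01111) = 1.95

1.95


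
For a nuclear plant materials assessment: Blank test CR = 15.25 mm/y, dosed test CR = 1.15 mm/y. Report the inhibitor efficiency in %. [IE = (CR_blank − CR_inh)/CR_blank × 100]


Apply the inhibitor-efficiency definition: IE = (CR_blank − CR_inh)/CR_blank × 100
IE = (15.25 − 1.15) / 15.25 × 100
IE = 14.1 / 15.25 × 100 = 92.5 %

92.5 %


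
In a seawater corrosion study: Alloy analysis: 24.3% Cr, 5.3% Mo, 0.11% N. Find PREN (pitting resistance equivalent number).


Apply the PREN formula: PREN = Cr + 3.3*Mo + 16*N
PREN = 24.3 + 3.3*5.3 + 16*0.11
PREN = 24.3 + 17.49 + 1.76 = 43.55

43.55


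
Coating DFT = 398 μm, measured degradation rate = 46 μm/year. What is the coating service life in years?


Service life = thickness / degradation rate
Life = 398 / 46 = 8.7 years

8.7 years


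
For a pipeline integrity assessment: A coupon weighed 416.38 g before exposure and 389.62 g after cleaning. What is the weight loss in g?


Weight loss = initial − final
WL = 416.38 − 389.62 = 26.76 g

26.76 g


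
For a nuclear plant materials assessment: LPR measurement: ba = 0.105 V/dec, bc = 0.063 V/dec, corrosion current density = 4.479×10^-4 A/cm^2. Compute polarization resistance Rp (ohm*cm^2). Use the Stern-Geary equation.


Apply the Stern-Geary equation: Rp = ba*bc / (2.303*icorr*(ba+bc))
ba*bc = 0.105*0.063 = 0.006615
ba+bc = 0.168; 2.303*icorr*(ba+bc) = 2.303*4.479×10^-4*0.168 = 1.732943×10^-4
Rp = 0.006615 / 1.732943×10^-4 = 38.17 ohm*cm^2

38.17 ohm*cm^2


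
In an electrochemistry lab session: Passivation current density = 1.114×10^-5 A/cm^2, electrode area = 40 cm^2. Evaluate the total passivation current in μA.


I = i_pass * A, then convert A → μA (×10^6)
I = 1.114×10^-5 * 40 * 10^6 = 445.6 μA

445.6 μA


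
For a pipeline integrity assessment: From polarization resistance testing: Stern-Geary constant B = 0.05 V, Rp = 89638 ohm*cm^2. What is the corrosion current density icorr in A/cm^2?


Apply the Stern-Geary relation: icorr = B / Rp
icorr = 0.05 / 89638 = 5.578×10^-7 A/cm^2

5.578×10^-7 A/cm^2


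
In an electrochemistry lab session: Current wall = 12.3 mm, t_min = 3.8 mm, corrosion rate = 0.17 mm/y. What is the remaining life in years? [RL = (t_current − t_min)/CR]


Apply the remaining-life relation: RL = (t_current − t_min) / CR
RL = (12.3 − 3.8) / 0.17 = 8.5 / 0.17 = 50.0 years

50.0 years


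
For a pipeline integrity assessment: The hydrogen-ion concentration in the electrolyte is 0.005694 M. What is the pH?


pH = −log10[H+]
pH = −log10(0.005694) = 2.24

2.24


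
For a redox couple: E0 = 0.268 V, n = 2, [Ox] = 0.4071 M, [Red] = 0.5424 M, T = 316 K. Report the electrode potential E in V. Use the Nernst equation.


Apply the Nernst equation: E = E0 + (RT/nF)*ln([Ox]/[Red])
Step 1: RT/nF = 8.314*316/(2*96485) = 0.01361468 V
Step 2: [Ox]/[Red] = 0.4071/0.5424 = 0.750553
Step 3: ln(0.750553) = -0.286945
Step 4: correction = 0.01361468 * -0.286945 = -0.004 V
E = 0.268 + -0.004 = 0.264 V

0.264 V


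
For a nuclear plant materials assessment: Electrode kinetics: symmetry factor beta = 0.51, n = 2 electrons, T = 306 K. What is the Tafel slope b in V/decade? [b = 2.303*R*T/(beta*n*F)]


Apply the Tafel slope relation: b = 2.303*R*T/(beta*n*F)
Numerator: 2.303 * 8.314 * 306 = 5859.03
Denominator: 0.51 * 2 * 96485 = 98414.7
b = 5859.03 / 98414.7 = 0.06 V/decade

0.06 V/decade


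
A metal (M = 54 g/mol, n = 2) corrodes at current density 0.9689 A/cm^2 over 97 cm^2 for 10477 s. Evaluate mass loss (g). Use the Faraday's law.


Apply Faraday's law: m = i*A*t*M / (n*F)
Total charge passed Q = i*A*t = 0.9689*97*10477 = 984663.0341 C
m = Q*M/(n*F) = 984663.0341*54/(2*96485) = 275.54441 g

275.54441 g


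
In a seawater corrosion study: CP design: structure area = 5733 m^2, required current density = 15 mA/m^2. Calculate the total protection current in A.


I = area * current density, then convert mA → A (÷1000)
I = 5733 * 15 / 1000 = 86.0 A

86.0 A


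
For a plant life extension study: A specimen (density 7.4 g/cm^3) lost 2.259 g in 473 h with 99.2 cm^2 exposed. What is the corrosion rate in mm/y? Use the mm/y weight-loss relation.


Apply the mm/y weight-loss relation: CR = 87600 * W / (D * A * T)
Numerator: 87600 * 2.259 = 197888.4
Denominator: 7.4 * 99.2 * 473 = 347219.84
CR = 197888.4 / 347219.84 = 0.569923 mm/y

0.569923 mm/y


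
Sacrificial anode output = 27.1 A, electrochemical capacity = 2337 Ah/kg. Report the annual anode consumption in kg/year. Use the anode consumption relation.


Annual consumption = current * hours per year / capacity
Rate = 27.1 * 8760 / 2337 = 101.6 kg/year

101.6 kg/year


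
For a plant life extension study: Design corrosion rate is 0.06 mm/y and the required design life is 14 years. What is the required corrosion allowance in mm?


Corrosion allowance = CR × design life
CA = 0.06 * 14 = 0.84 mm

0.84 mm


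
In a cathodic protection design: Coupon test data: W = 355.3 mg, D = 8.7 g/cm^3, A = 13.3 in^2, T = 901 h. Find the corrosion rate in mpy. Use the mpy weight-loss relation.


Apply the mpy weight-loss relation: CR = 534 * W / (D * A * T)
Numerator: 534 * 355.3 = 189730.2
Denominator: 8.7 * 13.3 * 901 = 104254.71
CR = 189730.2 / 104254.71 = 1.8199 mpy

1.8199 mpy


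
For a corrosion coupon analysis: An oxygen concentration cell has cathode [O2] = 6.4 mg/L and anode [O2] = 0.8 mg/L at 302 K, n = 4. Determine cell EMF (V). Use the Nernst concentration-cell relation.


Apply the Nernst concentration-cell relation: E = (RT/nF)*ln(C_cathode/C_anode)
RT/nF = 8.314*302/(4*96485) = 0.00650575 V
ln(6.4/0.8) = 2.07944
E = 0.00650575 * 2.07944 = 0.01353 V

0.01353 V


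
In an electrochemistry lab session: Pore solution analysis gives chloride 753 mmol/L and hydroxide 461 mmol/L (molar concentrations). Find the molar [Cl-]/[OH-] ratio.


Threshold parameter = [Cl-] / [OH-] (molar basis; both in mmol/L, so units cancel)
Ratio = 753 / 461 = 1.63

1.63


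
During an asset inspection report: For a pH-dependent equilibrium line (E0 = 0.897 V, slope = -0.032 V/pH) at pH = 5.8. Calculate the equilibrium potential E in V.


Apply the Pourbaix line equation: E = E0 + slope*pH
E = 0.897 + (-0.032)*5.8 = 0.897 + (-0.1856) = 0.7114 V
Rounded to 3 decimal places: E = 0.711 V

0.711 V


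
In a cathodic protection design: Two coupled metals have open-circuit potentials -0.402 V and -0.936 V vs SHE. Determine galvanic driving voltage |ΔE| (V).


Driving voltage is the absolute potential difference.
|ΔE| = |-0.402 − (-0.936)| = 0.534 V

0.534 V


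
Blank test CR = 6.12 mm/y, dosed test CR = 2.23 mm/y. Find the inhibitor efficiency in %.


Apply the inhibitor-efficiency definition: IE = (CR_blank − CR_inh)/CR_blank × 100
IE = (6.12 − 2.23) / 6.12 × 100
IE = 3.89 / 6.12 × 100 = 63.6 %

63.6 %


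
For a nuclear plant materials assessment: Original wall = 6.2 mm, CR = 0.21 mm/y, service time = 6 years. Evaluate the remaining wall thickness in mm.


Remaining wall = original − CR × time
t = 6.2 − 0.21*6 = 6.2 − 1.26 = 4.94 mm

4.94 mm


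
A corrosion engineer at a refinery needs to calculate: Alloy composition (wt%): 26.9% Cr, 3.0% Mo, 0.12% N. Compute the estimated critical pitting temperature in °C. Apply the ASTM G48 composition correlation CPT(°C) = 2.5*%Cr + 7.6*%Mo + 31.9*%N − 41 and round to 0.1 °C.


Apply the ASTM G48 empirical CPT estimate: CPT(°C) = 2.5*%Cr + 7.6*%Mo + 31.9*%N − 41
2.5*26.9 = 67.25; 7.6*3.0 = 22.8; 31.9*0.12 = 3.828
CPT = 67.25 + 22.8 + 3.828 − 41 = 52.878 °C
Rounded to 0.1 °C: CPT ≈ 52.9 °C

52.9 °C


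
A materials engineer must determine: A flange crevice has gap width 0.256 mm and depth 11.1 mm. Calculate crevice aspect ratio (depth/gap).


Aspect ratio = depth / gap
Ratio = 11.1 / 0.256 = 43.4

43.4


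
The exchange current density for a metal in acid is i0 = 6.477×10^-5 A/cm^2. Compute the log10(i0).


i0 = 6.477×10^-5 A/cm^2
log10(i0) = -4.189

-4.189


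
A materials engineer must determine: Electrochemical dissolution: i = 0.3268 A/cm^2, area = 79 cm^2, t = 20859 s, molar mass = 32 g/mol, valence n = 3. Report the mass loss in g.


Apply Faraday's law: m = i*A*t*M / (n*F)
Total charge passed Q = i*A*t = 0.3268*79*20859 = 538520.9748 C
m = Q*M/(n*F) = 538520.9748*32/(3*96485) = 59.53489 g

59.53489 g


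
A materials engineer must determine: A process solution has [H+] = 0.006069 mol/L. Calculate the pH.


pH = −log10[H+]
pH = −log10(0.006069) = 2.22

2.22


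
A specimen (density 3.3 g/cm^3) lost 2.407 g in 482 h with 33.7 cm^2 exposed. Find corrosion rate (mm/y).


Apply the mm/y weight-loss relation: CR = 87600 * W / (D * A * T)
Numerator: 87600 * 2.407 = 210853.2
Denominator: 3.3 * 33.7 * 482 = 53603.22
CR = 210853.2 / 53603.22 = 3.933592 mm/y

3.933592 mm/y


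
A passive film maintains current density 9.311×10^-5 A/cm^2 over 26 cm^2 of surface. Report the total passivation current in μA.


I = i_pass * A, then convert A → μA (×10^6)
I = 9.311×10^-5 * 26 * 10^6 = 2420.86 μA

2420.86 μA


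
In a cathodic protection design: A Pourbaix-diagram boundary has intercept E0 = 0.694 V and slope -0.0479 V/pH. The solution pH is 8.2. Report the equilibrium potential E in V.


Apply the Pourbaix line equation: E = E0 + slope*pH
E = 0.694 + (-0.0479)*8.2 = 0.694 + (-0.39278) = 0.30122 V
Rounded to 3 decimal places: E = 0.301 V

0.301 V


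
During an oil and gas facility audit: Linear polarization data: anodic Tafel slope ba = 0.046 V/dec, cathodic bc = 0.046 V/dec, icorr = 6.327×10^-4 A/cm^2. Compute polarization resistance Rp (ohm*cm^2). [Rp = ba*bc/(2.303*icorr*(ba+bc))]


Apply the Stern-Geary equation: Rp = ba*bc / (2.303*icorr*(ba+bc))
ba*bc = 0.046*0.046 = 0.002116
ba+bc = 0.092; 2.303*icorr*(ba+bc) = 2.303*6.327×10^-4*0.092 = 1.3405395×10^-4
Rp = 0.002116 / 1.3405395×10^-4 = 15.78 ohm*cm^2

15.78 ohm*cm^2


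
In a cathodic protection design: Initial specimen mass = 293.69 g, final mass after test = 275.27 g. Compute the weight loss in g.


Weight loss = initial − final
WL = 293.69 − 275.27 = 18.42 g

18.42 g


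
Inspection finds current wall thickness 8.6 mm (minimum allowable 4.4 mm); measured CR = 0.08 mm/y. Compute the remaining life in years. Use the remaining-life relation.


Apply the remaining-life relation: RL = (t_current − t_min) / CR
RL = (8.6 − 4.4) / 0.08 = 4.2 / 0.08 = 52.5 years

52.5 years


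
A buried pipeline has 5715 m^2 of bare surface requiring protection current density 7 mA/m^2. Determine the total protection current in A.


I = area * current density, then convert mA → A (÷1000)
I = 5715 * 7 / 1000 = 40.01 A

40.01 A


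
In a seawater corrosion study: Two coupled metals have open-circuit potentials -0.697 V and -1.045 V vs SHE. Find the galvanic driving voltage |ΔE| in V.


Driving voltage is the absolute potential difference.
|ΔE| = |-0.697 − (-1.045)| = 0.348 V

0.348 V


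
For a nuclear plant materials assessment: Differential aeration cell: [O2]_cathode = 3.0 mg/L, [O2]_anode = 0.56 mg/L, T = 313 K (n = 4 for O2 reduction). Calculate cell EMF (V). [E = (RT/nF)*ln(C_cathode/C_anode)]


Apply the Nernst concentration-cell relation: E = (RT/nF)*ln(C_cathode/C_anode)
RT/nF = 8.314*313/(4*96485) = 0.00674271 V
ln(3.0/0.56) = 1.67843
E = 0.00674271 * 1.67843 = 0.01132 V

0.01132 V


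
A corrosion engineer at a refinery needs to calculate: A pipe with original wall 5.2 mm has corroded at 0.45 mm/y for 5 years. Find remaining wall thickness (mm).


Remaining wall = original − CR × time
t = 5.2 − 0.45*5 = 5.2 − 2.25 = 2.95 mm

2.95 mm


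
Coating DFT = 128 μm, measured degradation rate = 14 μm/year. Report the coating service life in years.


Service life = thickness / degradation rate
Life = 128 / 14 = 9.1 years

9.1 years


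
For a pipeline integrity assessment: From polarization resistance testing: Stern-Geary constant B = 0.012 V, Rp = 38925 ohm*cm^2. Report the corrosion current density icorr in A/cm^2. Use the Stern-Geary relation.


Apply the Stern-Geary relation: icorr = B / Rp
icorr = 0.012 / 38925 = 3.083×10^-7 A/cm^2

3.083×10^-7 A/cm^2


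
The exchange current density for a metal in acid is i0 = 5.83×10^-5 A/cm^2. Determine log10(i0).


i0 = 5.83×10^-5 A/cm^2
log10(i0) = -4.234

-4.234


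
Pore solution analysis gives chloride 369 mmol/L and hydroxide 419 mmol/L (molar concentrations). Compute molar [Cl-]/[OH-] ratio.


Threshold parameter = [Cl-] / [OH-] (molar basis; both in mmol/L, so units cancel)
Ratio = 369 / 419 = 0.88

0.88


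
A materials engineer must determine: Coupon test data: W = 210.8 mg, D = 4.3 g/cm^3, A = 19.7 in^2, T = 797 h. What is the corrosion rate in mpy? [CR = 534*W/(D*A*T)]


Apply the mpy weight-loss relation: CR = 534 * W / (D * A * T)
Numerator: 534 * 210.8 = 112567.2
Denominator: 4.3 * 19.7 * 797 = 67513.87
CR = 112567.2 / 67513.87 = 1.6673 mpy

1.6673 mpy


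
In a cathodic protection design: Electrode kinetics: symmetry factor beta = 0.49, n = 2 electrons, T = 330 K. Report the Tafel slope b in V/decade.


Apply the Tafel slope relation: b = 2.303*R*T/(beta*n*F)
Numerator: 2.303 * 8.314 * 330 = 6318.56
Denominator: 0.49 * 2 * 96485 = 94555.3
b = 6318.56 / 94555.3 = 0.067 V/decade

0.067 V/decade


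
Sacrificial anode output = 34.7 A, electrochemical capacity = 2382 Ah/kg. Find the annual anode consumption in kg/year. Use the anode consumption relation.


Annual consumption = current * hours per year / capacity
Rate = 34.7 * 8760 / 2382 = 127.6 kg/year

127.6 kg/year


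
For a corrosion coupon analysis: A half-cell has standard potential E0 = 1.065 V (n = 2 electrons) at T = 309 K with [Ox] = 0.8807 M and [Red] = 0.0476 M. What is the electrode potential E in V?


Apply the Nernst equation: E = E0 + (RT/nF)*ln([Ox]/[Red])
Step 1: RT/nF = 8.314*309/(2*96485) = 0.01331308 V
Step 2: [Ox]/[Red] = 0.8807/0.0476 = 18.502101
Step 3: ln(18.502101) = 2.917884
Step 4: correction = 0.01331308 * 2.917884 = 0.0388 V
E = 1.065 + 0.0388 = 1.1038 V

1.1038 V


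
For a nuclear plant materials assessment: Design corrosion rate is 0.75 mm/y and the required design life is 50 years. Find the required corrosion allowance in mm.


Corrosion allowance = CR × design life
CA = 0.75 * 50 = 37.5 mm

37.5 mm


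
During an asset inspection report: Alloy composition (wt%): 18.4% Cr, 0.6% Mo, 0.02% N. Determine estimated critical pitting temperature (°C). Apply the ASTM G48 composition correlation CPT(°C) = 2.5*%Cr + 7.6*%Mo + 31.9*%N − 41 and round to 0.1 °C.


Apply the ASTM G48 empirical CPT estimate: CPT(°C) = 2.5*%Cr + 7.6*%Mo + 31.9*%N − 41
2.5*18.4 = 46; 7.6*0.6 = 4.56; 31.9*0.02 = 0.638
CPT = 46 + 4.56 + 0.638 − 41 = 10.198 °C
Rounded to 0.1 °C: CPT ≈ 10.2 °C

10.2 °C


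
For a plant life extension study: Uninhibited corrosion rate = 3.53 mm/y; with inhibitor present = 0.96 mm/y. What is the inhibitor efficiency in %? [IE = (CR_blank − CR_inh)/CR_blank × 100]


Apply the inhibitor-efficiency definition: IE = (CR_blank − CR_inh)/CR_blank × 100
IE = (3.53 − 0.96) / 3.53 × 100
IE = 2.57 / 3.53 × 100 = 72.8 %

72.8 %


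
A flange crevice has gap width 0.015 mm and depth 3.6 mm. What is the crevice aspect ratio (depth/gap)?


Aspect ratio = depth / gap
Ratio = 3.6 / 0.015 = 240.0

240.0


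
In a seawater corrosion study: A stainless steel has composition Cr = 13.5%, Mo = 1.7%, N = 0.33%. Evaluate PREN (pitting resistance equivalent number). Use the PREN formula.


Apply the PREN formula: PREN = Cr + 3.3*Mo + 16*N
PREN = 13.5 + 3.3*1.7 + 16*0.33
PREN = 13.5 + 5.61 + 5.28 = 24.39

24.39


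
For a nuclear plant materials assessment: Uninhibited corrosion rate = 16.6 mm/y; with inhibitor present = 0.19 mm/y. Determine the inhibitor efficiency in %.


Apply the inhibitor-efficiency definition: IE = (CR_blank − CR_inh)/CR_blank × 100
IE = (16.6 − 0.19) / 16.6 × 100
IE = 16.41 / 16.6 × 100 = 98.9 %

98.9 %


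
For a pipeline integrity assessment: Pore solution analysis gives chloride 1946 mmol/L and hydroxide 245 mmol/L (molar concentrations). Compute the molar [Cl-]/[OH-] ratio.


Threshold parameter = [Cl-] / [OH-] (molar basis; both in mmol/L, so units cancel)
Ratio = 1946 / 245 = 7.94

7.94


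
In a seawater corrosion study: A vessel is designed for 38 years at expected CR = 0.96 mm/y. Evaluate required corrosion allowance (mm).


Corrosion allowance = CR × design life
CA = 0.96 * 38 = 36.48 mm

36.48 mm


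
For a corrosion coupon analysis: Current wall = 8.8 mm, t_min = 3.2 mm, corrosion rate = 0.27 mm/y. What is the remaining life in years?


Apply the remaining-life relation: RL = (t_current − t_min) / CR
RL = (8.8 − 3.2) / 0.27 = 5.6 / 0.27 = 20.7 years

20.7 years


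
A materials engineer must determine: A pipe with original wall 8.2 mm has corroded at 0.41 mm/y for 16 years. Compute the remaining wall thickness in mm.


Remaining wall = original − CR × time
t = 8.2 − 0.41*16 = 8.2 − 6.56 = 1.64 mm

1.64 mm


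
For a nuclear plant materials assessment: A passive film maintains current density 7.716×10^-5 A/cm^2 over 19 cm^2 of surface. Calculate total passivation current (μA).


I = i_pass * A, then convert A → μA (×10^6)
I = 7.716×10^-5 * 19 * 10^6 = 1466.04 μA

1466.04 μA


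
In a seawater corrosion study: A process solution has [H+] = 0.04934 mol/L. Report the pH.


pH = −log10[H+]
pH = −log10(0.04934) = 1.31

1.31


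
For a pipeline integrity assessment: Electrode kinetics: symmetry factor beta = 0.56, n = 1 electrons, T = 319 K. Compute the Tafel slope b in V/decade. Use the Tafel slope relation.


Apply the Tafel slope relation: b = 2.303*R*T/(beta*n*F)
Numerator: 2.303 * 8.314 * 319 = 6107.94
Denominator: 0.56 * 1 * 96485 = 54031.6
b = 6107.94 / 54031.6 = 0.113 V/decade

0.113 V/decade


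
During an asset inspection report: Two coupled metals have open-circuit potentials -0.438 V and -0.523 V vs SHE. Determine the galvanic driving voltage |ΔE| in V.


Driving voltage is the absolute potential difference.
|ΔE| = |-0.438 − (-0.523)| = 0.085 V

0.085 V


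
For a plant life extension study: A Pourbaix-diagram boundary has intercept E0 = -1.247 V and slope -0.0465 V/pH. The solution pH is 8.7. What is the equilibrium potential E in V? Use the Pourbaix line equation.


Apply the Pourbaix line equation: E = E0 + slope*pH
E = -1.247 + (-0.0465)*8.7 = -1.247 + (-0.40455) = -1.65155 V
Rounded to 3 decimal places: E = -1.652 V

-1.652 V


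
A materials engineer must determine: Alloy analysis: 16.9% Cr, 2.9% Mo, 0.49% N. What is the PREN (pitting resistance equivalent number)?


Apply the PREN formula: PREN = Cr + 3.3*Mo + 16*N
PREN = 16.9 + 3.3*2.9 + 16*0.49
PREN = 16.9 + 9.57 + 7.84 = 34.31

34.31


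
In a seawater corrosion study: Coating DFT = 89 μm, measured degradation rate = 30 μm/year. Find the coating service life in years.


Service life = thickness / degradation rate
Life = 89 / 30 = 3.0 years

3.0 years


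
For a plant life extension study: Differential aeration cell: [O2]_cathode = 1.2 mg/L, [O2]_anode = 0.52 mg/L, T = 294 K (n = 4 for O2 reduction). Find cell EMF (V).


Apply the Nernst concentration-cell relation: E = (RT/nF)*ln(C_cathode/C_anode)
RT/nF = 8.314*294/(4*96485) = 0.00633341 V
ln(1.2/0.52) = 0.83625
E = 0.00633341 * 0.83625 = 0.0053 V

0.0053 V


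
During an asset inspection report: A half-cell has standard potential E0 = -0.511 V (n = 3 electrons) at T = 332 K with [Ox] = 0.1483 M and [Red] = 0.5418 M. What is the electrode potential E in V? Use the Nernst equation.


Apply the Nernst equation: E = E0 + (RT/nF)*ln([Ox]/[Red])
Step 1: RT/nF = 8.314*332/(3*96485) = 0.00953602 V
Step 2: [Ox]/[Red] = 0.1483/0.5418 = 0.273717
Step 3: ln(0.273717) = -1.295661
Step 4: correction = 0.00953602 * -1.295661 = -0.0124 V
E = -0.511 + -0.0124 = -0.5234 V

-0.5234 V


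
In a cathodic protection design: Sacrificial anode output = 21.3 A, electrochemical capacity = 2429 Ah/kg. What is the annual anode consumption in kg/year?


Annual consumption = current * hours per year / capacity
Rate = 21.3 * 8760 / 2429 = 76.8 kg/year

76.8 kg/year


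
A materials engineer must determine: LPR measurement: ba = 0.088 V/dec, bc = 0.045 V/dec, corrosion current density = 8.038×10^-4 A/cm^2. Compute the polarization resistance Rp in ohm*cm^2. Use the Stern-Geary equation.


Apply the Stern-Geary equation: Rp = ba*bc / (2.303*icorr*(ba+bc))
ba*bc = 0.088*0.045 = 0.00396
ba+bc = 0.133; 2.303*icorr*(ba+bc) = 2.303*8.038×10^-4*0.133 = 2.4620314×10^-4
Rp = 0.00396 / 2.4620314×10^-4 = 16.1 ohm*cm^2

16.1 ohm*cm^2


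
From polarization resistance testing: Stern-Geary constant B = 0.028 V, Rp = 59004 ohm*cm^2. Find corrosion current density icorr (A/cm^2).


Apply the Stern-Geary relation: icorr = B / Rp
icorr = 0.028 / 59004 = 4.745×10^-7 A/cm^2

4.745×10^-7 A/cm^2


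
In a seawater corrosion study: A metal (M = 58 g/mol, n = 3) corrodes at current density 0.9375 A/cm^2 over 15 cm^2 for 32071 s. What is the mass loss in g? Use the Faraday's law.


Apply Faraday's law: m = i*A*t*M / (n*F)
Total charge passed Q = i*A*t = 0.9375*15*32071 = 450998.4375 C
m = Q*M/(n*F) = 450998.4375*58/(3*96485) = 90.3695 g

90.3695 g


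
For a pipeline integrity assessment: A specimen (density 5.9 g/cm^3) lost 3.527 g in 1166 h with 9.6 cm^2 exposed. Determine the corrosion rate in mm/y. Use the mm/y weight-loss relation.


Apply the mm/y weight-loss relation: CR = 87600 * W / (D * A * T)
Numerator: 87600 * 3.527 = 308965.2
Denominator: 5.9 * 9.6 * 1166 = 66042.24
CR = 308965.2 / 66042.24 = 4.6783 mm/y

4.6783 mm/y


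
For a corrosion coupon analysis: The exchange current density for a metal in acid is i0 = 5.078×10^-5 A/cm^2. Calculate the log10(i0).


i0 = 5.078×10^-5 A/cm^2
log10(i0) = -4.294

-4.294


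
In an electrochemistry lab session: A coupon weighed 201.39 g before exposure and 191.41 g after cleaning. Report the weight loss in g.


Weight loss = initial − final
WL = 201.39 − 191.41 = 9.98 g

9.98 g


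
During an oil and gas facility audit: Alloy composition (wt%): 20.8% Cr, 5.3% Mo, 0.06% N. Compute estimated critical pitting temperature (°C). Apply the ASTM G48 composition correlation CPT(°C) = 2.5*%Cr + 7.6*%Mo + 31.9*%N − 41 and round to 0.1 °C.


Apply the ASTM G48 empirical CPT estimate: CPT(°C) = 2.5*%Cr + 7.6*%Mo + 31.9*%N − 41
2.5*20.8 = 52; 7.6*5.3 = 40.28; 31.9*0.06 = 1.914
CPT = 52 + 40.28 + 1.914 − 41 = 53.194 °C
Rounded to 0.1 °C: CPT ≈ 53.2 °C

53.2 °C


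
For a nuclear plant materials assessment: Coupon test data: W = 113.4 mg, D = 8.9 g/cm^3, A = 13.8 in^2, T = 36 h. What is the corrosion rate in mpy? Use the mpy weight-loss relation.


Apply the mpy weight-loss relation: CR = 534 * W / (D * A * T)
Numerator: 534 * 113.4 = 60555.6
Denominator: 8.9 * 13.8 * 36 = 4421.52
CR = 60555.6 / 4421.52 = 13.6957 mpy

13.6957 mpy


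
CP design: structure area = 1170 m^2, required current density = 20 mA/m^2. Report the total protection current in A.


I = area * current density, then convert mA → A (÷1000)
I = 1170 * 20 / 1000 = 23.4 A

23.4 A


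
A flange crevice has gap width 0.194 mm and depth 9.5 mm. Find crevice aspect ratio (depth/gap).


Aspect ratio = depth / gap
Ratio = 9.5 / 0.194 = 49.0

49.0


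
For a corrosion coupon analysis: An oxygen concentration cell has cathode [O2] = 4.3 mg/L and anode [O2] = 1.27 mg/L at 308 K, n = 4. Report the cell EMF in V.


Apply the Nernst concentration-cell relation: E = (RT/nF)*ln(C_cathode/C_anode)
RT/nF = 8.314*308/(4*96485) = 0.006635 V
ln(4.3/1.27) = 1.2196
E = 0.006635 * 1.2196 = 0.00809 V

0.00809 V


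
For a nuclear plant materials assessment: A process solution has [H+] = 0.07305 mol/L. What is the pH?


pH = −log10[H+]
pH = −log10(0.07305) = 1.14

1.14


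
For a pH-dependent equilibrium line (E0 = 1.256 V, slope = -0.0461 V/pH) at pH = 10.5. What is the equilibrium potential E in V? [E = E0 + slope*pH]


Apply the Pourbaix line equation: E = E0 + slope*pH
E = 1.256 + (-0.0461)*10.5 = 1.256 + (-0.48405) = 0.77195 V
Rounded to 3 decimal places: E = 0.772 V

0.772 V


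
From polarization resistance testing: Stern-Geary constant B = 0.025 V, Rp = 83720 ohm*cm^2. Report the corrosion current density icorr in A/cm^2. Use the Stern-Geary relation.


Apply the Stern-Geary relation: icorr = B / Rp
icorr = 0.025 / 83720 = 2.986×10^-7 A/cm^2

2.986×10^-7 A/cm^2


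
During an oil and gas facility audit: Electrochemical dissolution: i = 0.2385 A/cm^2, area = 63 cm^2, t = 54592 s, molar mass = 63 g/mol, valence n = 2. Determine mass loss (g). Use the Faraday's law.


Apply Faraday's law: m = i*A*t*M / (n*F)
Total charge passed Q = i*A*t = 0.2385*63*54592 = 820272.096 C
m = Q*M/(n*F) = 820272.096*63/(2*96485) = 267.799 g

267.799 g


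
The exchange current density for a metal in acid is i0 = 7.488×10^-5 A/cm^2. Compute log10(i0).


i0 = 7.488×10^-5 A/cm^2
log10(i0) = -4.126

-4.126


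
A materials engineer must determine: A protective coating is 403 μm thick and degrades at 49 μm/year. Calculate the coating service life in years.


Service life = thickness / degradation rate
Life = 403 / 49 = 8.2 years

8.2 years


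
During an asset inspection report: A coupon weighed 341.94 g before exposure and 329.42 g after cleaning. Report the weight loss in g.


Weight loss = initial − final
WL = 341.94 − 329.42 = 12.52 g

12.52 g


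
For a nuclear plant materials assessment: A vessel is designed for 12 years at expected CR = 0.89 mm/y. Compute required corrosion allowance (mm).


Corrosion allowance = CR × design life
CA = 0.89 * 12 = 10.68 mm

10.68 mm


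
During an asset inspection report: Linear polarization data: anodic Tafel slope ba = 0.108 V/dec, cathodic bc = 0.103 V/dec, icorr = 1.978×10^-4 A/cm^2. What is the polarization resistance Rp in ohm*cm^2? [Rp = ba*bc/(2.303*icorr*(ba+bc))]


Apply the Stern-Geary equation: Rp = ba*bc / (2.303*icorr*(ba+bc))
ba*bc = 0.108*0.103 = 0.011124
ba+bc = 0.211; 2.303*icorr*(ba+bc) = 2.303*1.978×10^-4*0.211 = 9.6117547×10^-5
Rp = 0.011124 / 9.6117547×10^-5 = 115.7 ohm*cm^2

115.7 ohm*cm^2


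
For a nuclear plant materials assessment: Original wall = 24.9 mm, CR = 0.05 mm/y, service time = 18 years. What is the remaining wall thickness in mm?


Remaining wall = original − CR × time
t = 24.9 − 0.05*18 = 24.9 − 0.9 = 24.0 mm

24.0 mm


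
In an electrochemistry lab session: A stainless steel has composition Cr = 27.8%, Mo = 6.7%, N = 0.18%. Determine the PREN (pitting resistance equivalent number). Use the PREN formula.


Apply the PREN formula: PREN = Cr + 3.3*Mo + 16*N
PREN = 27.8 + 3.3*6.7 + 16*0.18
PREN = 27.8 + 22.11 + 2.88 = 52.79

52.79


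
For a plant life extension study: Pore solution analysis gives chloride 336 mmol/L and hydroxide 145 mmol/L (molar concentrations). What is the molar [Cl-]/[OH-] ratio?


Threshold parameter = [Cl-] / [OH-] (molar basis; both in mmol/L, so units cancel)
Ratio = 336 / 145 = 2.32

2.32


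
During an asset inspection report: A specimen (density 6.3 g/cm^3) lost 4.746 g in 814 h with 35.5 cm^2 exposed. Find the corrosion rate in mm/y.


Apply the mm/y weight-loss relation: CR = 87600 * W / (D * A * T)
Numerator: 87600 * 4.746 = 415749.6
Denominator: 6.3 * 35.5 * 814 = 182051.1
CR = 415749.6 / 182051.1 = 2.283697 mm/y

2.283697 mm/y


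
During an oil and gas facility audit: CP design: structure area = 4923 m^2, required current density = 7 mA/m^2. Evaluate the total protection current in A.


I = area * current density, then convert mA → A (÷1000)
I = 4923 * 7 / 1000 = 34.46 A

34.46 A


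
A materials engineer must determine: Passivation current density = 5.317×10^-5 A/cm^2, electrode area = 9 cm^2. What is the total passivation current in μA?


I = i_pass * A, then convert A → μA (×10^6)
I = 5.317×10^-5 * 9 * 10^6 = 478.53 μA

478.53 μA


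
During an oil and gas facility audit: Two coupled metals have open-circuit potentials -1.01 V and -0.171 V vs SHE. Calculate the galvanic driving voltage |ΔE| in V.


Driving voltage is the absolute potential difference.
|ΔE| = |-1.01 − (-0.171)| = 0.839 V

0.839 V


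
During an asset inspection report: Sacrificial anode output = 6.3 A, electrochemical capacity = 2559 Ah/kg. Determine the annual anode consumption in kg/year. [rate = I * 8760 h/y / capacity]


Annual consumption = current * hours per year / capacity
Rate = 6.3 * 8760 / 2559 = 21.6 kg/year

21.6 kg/year


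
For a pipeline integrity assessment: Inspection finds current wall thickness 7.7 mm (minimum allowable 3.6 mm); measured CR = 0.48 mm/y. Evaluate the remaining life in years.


Apply the remaining-life relation: RL = (t_current − t_min) / CR
RL = (7.7 − 3.6) / 0.48 = 4.1 / 0.48 = 8.5 years

8.5 years


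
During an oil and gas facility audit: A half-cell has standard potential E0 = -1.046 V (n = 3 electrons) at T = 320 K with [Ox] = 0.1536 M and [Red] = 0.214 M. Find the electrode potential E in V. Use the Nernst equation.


Apply the Nernst equation: E = E0 + (RT/nF)*ln([Ox]/[Red])
Step 1: RT/nF = 8.314*320/(3*96485) = 0.00919134 V
Step 2: [Ox]/[Red] = 0.1536/0.214 = 0.717757
Step 3: ln(0.717757) = -0.331624
Step 4: correction = 0.00919134 * -0.331624 = -0.003 V
E = -1.046 + -0.003 = -1.049 V

-1.049 V


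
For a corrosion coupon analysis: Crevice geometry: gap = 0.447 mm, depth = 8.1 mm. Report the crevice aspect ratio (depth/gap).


Aspect ratio = depth / gap
Ratio = 8.1 / 0.447 = 18.1

18.1


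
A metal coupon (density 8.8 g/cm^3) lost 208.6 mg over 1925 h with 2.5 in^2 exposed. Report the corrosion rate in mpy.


Apply the mpy weight-loss relation: CR = 534 * W / (D * A * T)
Numerator: 534 * 208.6 = 111392.4
Denominator: 8.8 * 2.5 * 1925 = 42350.0
CR = 111392.4 / 42350.0 = 2.63028 mpy

2.63028 mpy


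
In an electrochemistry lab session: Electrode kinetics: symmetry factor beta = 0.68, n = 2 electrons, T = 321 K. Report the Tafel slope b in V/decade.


Apply the Tafel slope relation: b = 2.303*R*T/(beta*n*F)
Numerator: 2.303 * 8.314 * 321 = 6146.23
Denominator: 0.68 * 2 * 96485 = 131219.6
b = 6146.23 / 131219.6 = 0.047 V/decade

0.047 V/decade


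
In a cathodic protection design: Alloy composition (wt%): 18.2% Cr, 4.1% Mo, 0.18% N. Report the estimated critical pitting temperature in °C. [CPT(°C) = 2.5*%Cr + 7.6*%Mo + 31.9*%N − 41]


Apply the ASTM G48 empirical CPT estimate: CPT(°C) = 2.5*%Cr + 7.6*%Mo + 31.9*%N − 41
2.5*18.2 = 45.5; 7.6*4.1 = 31.16; 31.9*0.18 = 5.742
CPT = 45.5 + 31.16 + 5.742 − 41 = 41.402 °C
Rounded to 0.1 °C: CPT ≈ 41.4 °C

41.4 °C


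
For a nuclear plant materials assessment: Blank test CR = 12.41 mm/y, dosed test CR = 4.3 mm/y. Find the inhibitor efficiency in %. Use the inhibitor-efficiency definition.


Apply the inhibitor-efficiency definition: IE = (CR_blank − CR_inh)/CR_blank × 100
IE = (12.41 − 4.3) / 12.41 × 100
IE = 8.11 / 12.41 × 100 = 65.4 %

65.4 %


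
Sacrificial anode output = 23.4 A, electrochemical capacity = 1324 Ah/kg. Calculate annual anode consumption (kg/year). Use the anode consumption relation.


Annual consumption = current * hours per year / capacity
Rate = 23.4 * 8760 / 1324 = 154.8 kg/year

154.8 kg/year


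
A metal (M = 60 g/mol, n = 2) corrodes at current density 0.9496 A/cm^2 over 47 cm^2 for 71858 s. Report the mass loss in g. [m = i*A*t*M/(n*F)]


Apply Faraday's law: m = i*A*t*M / (n*F)
Total charge passed Q = i*A*t = 0.9496*47*71858 = 3207108.7696 C
m = Q*M/(n*F) = 3207108.7696*60/(2*96485) = 997.18364 g

997.18364 g


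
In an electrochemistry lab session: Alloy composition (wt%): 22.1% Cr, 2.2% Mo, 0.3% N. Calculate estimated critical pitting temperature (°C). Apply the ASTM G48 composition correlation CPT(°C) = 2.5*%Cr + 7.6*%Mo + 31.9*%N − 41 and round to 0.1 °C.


Apply the ASTM G48 empirical CPT estimate: CPT(°C) = 2.5*%Cr + 7.6*%Mo + 31.9*%N − 41
2.5*22.1 = 55.25; 7.6*2.2 = 16.72; 31.9*0.3 = 9.57
CPT = 55.25 + 16.72 + 9.57 − 41 = 40.54 °C
Rounded to 0.1 °C: CPT ≈ 40.5 °C

40.5 °C


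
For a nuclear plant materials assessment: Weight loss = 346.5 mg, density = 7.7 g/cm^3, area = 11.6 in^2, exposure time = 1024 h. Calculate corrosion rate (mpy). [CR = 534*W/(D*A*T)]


Apply the mpy weight-loss relation: CR = 534 * W / (D * A * T)
Numerator: 534 * 346.5 = 185031.0
Denominator: 7.7 * 11.6 * 1024 = 91463.68
CR = 185031.0 / 91463.68 = 2.023 mpy

2.023 mpy


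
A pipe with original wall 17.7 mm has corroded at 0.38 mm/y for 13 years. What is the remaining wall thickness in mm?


Remaining wall = original − CR × time
t = 17.7 − 0.38*13 = 17.7 − 4.94 = 12.76 mm

12.76 mm


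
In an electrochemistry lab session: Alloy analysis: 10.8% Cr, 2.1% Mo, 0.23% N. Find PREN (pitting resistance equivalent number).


Apply the PREN formula: PREN = Cr + 3.3*Mo + 16*N
PREN = 10.8 + 3.3*2.1 + 16*0.23
PREN = 10.8 + 6.93 + 3.68 = 21.41

21.41


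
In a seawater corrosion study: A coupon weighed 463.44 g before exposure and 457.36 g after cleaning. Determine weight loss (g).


Weight loss = initial − final
WL = 463.44 − 457.36 = 6.08 g

6.08 g


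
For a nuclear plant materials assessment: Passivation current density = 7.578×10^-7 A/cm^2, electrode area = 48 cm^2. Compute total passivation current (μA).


I = i_pass * A, then convert A → μA (×10^6)
I = 7.578×10^-7 * 48 * 10^6 = 36.37 μA

36.37 μA
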